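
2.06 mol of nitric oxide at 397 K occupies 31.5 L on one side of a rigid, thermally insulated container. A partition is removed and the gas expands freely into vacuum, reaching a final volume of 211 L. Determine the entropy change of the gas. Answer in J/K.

For an ideal gas in free expansion Q = 0 and W = 0, so T is unchanged.
Entropy is a state function; using a reversible isothermal path, ΔS_gas = nR ln(V₂/V₁) = 2.06 × 8.314 × ln(211/31.5) = 32.6 J/K.

ΔS_gas = 32.6 J/K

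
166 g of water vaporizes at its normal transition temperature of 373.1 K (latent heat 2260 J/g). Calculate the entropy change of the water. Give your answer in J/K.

Heat absorbed by the substance: Q = mL = 166 × 2260 = 375160 J.
At constant T, ΔS = Q_rev/T = 375160 / 373.1 = 1010 J/K.

ΔS = 1010 J/K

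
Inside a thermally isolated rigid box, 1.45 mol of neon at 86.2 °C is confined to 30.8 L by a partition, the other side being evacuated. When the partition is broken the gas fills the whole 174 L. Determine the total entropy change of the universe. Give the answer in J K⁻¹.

ΔS_universe = 20.9 J/K

For an ideal gas in free expansion Q = 0 and W = 0, so T is unchanged.
Entropy is a state function; using a reversible isothermal path, ΔS_gas = nR ln(V₂/V₁) = 1.45 × 8.314 × ln(174/30.8) = 20.9 J/K.
The insulated surroundings exchange no heat, so ΔS_surr = 0 and ΔS_universe = ΔS_gas.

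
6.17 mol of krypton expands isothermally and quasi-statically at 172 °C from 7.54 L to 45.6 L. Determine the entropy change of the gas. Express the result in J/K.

For an isothermal ideal gas ΔS_gas = nR ln(V₂/V₁) = 6.17 × 8.314 × ln(45.6/7.54) = 92.3 J/K.

ΔS_gas = 92.3 J/K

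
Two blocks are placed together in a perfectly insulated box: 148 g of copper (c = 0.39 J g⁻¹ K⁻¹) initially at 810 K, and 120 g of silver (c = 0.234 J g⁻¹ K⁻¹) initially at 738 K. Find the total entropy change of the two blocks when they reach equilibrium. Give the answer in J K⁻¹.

ΔS_total = 0.081 J/K

Energy balance: T_f = (m₁c₁T₁ + m₂c₂T₂)/(m₁c₁ + m₂c₂) = 786.44 K.
ΔS₁ = m₁c₁ ln(T_f/T₁) = 57.72 × ln(786.44/810) = -1.704 J/K.
ΔS₂ = m₂c₂ ln(T_f/T₂) = 28.08 × ln(786.44/738) = 1.785 J/K.
ΔS_total = -1.704 + 1.785 = 0.081 J/K.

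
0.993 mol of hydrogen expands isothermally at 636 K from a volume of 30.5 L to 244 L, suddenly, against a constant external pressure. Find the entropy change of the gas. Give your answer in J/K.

ΔS_gas = 17.2 J/K

Entropy is a state function, so ΔS_gas depends only on the end states.
For an isothermal ideal gas ΔS_gas = nR ln(V₂/V₁) = 0.993 × 8.314 × ln(244/30.5) = 17.2 J/K.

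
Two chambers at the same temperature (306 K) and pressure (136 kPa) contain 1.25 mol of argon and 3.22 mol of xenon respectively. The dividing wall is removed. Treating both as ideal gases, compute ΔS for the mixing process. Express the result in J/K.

ΔS_mix = 22 J/K

Mole fractions: x_A = 1.25/4.47 = 0.28, x_B = 0.72.
ΔS_mix = −R(n_A ln x_A + n_B ln x_B) = −8.314 × (1.25 ln 0.28 + 3.22 ln 0.72) = 22 J/K.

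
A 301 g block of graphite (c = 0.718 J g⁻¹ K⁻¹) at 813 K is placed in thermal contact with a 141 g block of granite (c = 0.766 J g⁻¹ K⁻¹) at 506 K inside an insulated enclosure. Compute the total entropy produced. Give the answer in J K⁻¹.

ΔS_total = 7.63 J/K

Energy balance: T_f = (m₁c₁T₁ + m₂c₂T₂)/(m₁c₁ + m₂c₂) = 710.7 K.
ΔS₁ = m₁c₁ ln(T_f/T₁) = 216.118 × ln(710.7/813) = -29.06 J/K.
ΔS₂ = m₂c₂ ln(T_f/T₂) = 108.006 × ln(710.7/506) = 36.69 J/K.
ΔS_total = -29.06 + 36.69 = 7.63 J/K.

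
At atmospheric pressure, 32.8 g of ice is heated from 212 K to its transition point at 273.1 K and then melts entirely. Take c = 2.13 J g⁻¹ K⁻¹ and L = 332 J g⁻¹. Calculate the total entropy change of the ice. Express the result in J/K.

ΔS = 57.6 J/K

Warming step: ΔS₁ = m c ln(T_tr/T_i) = 32.8 × 2.13 × ln(273.1/212) = 17.69 J/K.
Phase change: ΔS₂ = +mL/T_tr = 32.8 × 332 / 273.1 = 39.87 J/K.
ΔS_total = (17.69) + (39.87) = 57.6 J/K.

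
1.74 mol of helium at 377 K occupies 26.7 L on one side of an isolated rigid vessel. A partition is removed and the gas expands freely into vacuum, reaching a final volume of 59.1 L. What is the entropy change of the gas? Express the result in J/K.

No heat is exchanged and no work is done, so the ideal-gas temperature stays constant.
Entropy is a state function; using a reversible isothermal path, ΔS_gas = nR ln(V₂/V₁) = 1.74 × 8.314 × ln(59.1/26.7) = 11.5 J/K.

ΔS_gas = 11.5 J/K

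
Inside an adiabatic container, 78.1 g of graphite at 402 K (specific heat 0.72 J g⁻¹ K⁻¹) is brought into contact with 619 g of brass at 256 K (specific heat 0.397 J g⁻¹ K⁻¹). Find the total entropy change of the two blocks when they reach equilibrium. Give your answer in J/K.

ΔS_total = 5.1 J/K

Energy balance: T_f = (m₁c₁T₁ + m₂c₂T₂)/(m₁c₁ + m₂c₂) = 283.19 K.
ΔS₁ = m₁c₁ ln(T_f/T₁) = 56.232 × ln(283.19/402) = -19.7 J/K.
ΔS₂ = m₂c₂ ln(T_f/T₂) = 245.743 × ln(283.19/256) = 24.8 J/K.
ΔS_total = -19.7 + 24.8 = 5.1 J/K.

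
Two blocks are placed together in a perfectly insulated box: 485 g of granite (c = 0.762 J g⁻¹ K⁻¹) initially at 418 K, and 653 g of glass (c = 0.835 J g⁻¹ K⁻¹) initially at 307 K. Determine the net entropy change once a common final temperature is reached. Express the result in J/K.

Energy balance: T_f = (m₁c₁T₁ + m₂c₂T₂)/(m₁c₁ + m₂c₂) = 351.84 K.
ΔS₁ = m₁c₁ ln(T_f/T₁) = 369.57 × ln(351.84/418) = -63.68 J/K.
ΔS₂ = m₂c₂ ln(T_f/T₂) = 545.255 × ln(351.84/307) = 74.34 J/K.
ΔS_total = -63.68 + 74.34 = 10.7 J/K.

ΔS_total = 10.7 J/K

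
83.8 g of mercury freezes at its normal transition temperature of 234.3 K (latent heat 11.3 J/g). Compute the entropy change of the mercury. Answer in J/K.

ΔS = -4.04 J/K

Heat released by the substance: Q = −mL = −83.8 × 11.3 = −946.94 J.
At constant T, ΔS = Q_rev/T = −946.94 / 234.3 = -4.04 J/K.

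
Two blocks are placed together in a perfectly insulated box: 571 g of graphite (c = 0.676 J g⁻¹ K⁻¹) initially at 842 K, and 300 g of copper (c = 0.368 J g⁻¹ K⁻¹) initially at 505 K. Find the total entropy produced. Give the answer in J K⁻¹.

Energy balance: T_f = (m₁c₁T₁ + m₂c₂T₂)/(m₁c₁ + m₂c₂) = 767.05 K.
ΔS₁ = m₁c₁ ln(T_f/T₁) = 385.996 × ln(767.05/842) = -35.99 J/K.
ΔS₂ = m₂c₂ ln(T_f/T₂) = 110.4 × ln(767.05/505) = 46.15 J/K.
ΔS_total = -35.99 + 46.15 = 10.2 J/K.

ΔS_total = 10.2 J/K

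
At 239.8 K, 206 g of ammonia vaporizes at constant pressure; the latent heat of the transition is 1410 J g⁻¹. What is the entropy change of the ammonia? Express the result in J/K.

Heat absorbed by the substance: Q = mL = 206 × 1410 = 290460 J.
At constant T, ΔS = Q_rev/T = 290460 / 239.8 = 1210 J/K.

ΔS = 1210 J/K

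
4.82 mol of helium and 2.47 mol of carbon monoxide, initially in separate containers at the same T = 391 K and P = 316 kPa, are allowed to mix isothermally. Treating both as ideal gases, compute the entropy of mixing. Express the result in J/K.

ΔS_mix = 38.8 J/K

Mole fractions: x_A = 4.82/7.29 = 0.661, x_B = 0.339.
ΔS_mix = −R(n_A ln x_A + n_B ln x_B) = −8.314 × (4.82 ln 0.661 + 2.47 ln 0.339) = 38.8 J/K.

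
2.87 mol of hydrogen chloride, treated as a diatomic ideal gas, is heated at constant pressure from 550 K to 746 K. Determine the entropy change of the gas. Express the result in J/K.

At constant pressure, ΔS = nC_p ln(T₂/T₁) with C_p = 7R/2 = 29.1 J mol⁻¹ K⁻¹.
ΔS = 2.87 × 29.1 × ln(746/550) = 25.5 J/K.

ΔS = 25.5 J/K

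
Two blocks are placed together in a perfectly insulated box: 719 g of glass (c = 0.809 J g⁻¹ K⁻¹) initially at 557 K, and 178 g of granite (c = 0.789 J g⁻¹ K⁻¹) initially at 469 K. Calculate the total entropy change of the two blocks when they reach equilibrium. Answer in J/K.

Energy balance: T_f = (m₁c₁T₁ + m₂c₂T₂)/(m₁c₁ + m₂c₂) = 539.89 K.
ΔS₁ = m₁c₁ ln(T_f/T₁) = 581.671 × ln(539.89/557) = -18.1533 J/K.
ΔS₂ = m₂c₂ ln(T_f/T₂) = 140.442 × ln(539.89/469) = 19.7677 J/K.
ΔS_total = -18.1533 + 19.7677 = 1.61 J/K.

ΔS_total = 1.61 J/K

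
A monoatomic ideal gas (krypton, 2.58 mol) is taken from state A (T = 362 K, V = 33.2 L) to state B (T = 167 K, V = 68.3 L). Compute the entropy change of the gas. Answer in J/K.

ΔS = -9.42 J/K

Entropy is a state function: ΔS = nC_V ln(T₂/T₁) + nR ln(V₂/V₁), with C_V = 3R/2 = 12.47 J mol⁻¹ K⁻¹ for a monoatomic ideal gas.
ΔS = 2.58 × [12.47 × ln(167/362) + 8.314 × ln(68.3/33.2)] = -9.42 J/K.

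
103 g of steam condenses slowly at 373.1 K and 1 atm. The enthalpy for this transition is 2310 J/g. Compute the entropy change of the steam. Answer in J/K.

Heat released by the substance: Q = −mL = −103 × 2310 = −237930 J.
At constant T, ΔS = Q_rev/T = −237930 / 373.1 = -638 J/K.

ΔS = -638 J/K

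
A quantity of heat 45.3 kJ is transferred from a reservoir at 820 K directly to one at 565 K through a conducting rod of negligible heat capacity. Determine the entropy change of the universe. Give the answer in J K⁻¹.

ΔS_total = 24.9 J/K

ΔS_hot = −Q/T_H = −45300/820 = -55.24 J/K and ΔS_cold = +Q/T_C = 45300/565 = 80.18 J/K.
ΔS_total = -55.24 + 80.18 = 24.9 J/K, positive as the second law requires.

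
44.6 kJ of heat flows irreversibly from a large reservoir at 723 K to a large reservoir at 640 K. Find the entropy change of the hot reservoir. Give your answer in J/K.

The hot reservoir loses heat Q, so ΔS_hot = −Q/T_H = −44600/723 = -61.7 J/K.

ΔS_hot = -61.7 J/K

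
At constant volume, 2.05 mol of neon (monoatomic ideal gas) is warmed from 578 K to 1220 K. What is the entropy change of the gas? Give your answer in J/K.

At constant volume, ΔS = nC_V ln(T₂/T₁) with C_V = 3R/2 = 12.47 J mol⁻¹ K⁻¹.
ΔS = 2.05 × 12.47 × ln(1220/578) = 19.1 J/K.

ΔS = 19.1 J/K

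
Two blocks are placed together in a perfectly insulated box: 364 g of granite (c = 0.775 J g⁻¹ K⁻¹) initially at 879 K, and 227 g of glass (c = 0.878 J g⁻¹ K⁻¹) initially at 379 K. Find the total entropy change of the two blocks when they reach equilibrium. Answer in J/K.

Energy balance: T_f = (m₁c₁T₁ + m₂c₂T₂)/(m₁c₁ + m₂c₂) = 672 K.
ΔS₁ = m₁c₁ ln(T_f/T₁) = 282.1 × ln(672/879) = -75.753 J/K.
ΔS₂ = m₂c₂ ln(T_f/T₂) = 199.306 × ln(672/379) = 114.15 J/K.
ΔS_total = -75.753 + 114.15 = 38.4 J/K.

ΔS_total = 38.4 J/K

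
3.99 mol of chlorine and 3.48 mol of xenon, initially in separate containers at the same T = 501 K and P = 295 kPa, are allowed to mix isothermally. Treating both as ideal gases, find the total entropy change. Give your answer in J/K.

Mole fractions: x_A = 3.99/7.47 = 0.534, x_B = 0.466.
ΔS_mix = −R(n_A ln x_A + n_B ln x_B) = −8.314 × (3.99 ln 0.534 + 3.48 ln 0.466) = 42.9 J/K.

ΔS_mix = 42.9 J/K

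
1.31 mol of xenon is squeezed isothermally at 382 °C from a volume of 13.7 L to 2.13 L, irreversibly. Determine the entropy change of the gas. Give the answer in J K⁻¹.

ΔS_gas = -20.3 J/K

Entropy is a state function, so ΔS_gas depends only on the end states.
For an isothermal ideal gas ΔS_gas = nR ln(V₂/V₁) = 1.31 × 8.314 × ln(2.13/13.7) = -20.3 J/K.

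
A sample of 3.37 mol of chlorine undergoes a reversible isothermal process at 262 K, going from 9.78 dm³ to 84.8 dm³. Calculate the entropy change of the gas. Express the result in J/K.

ΔS_gas = 60.5 J/K

For an isothermal ideal gas ΔS_gas = nR ln(V₂/V₁) = 3.37 × 8.314 × ln(84.8/9.78) = 60.5 J/K.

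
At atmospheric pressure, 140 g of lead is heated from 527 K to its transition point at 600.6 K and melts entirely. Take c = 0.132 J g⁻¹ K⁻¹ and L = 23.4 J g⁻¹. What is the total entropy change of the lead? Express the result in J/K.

Warming step: ΔS₁ = m c ln(T_tr/T_i) = 140 × 0.132 × ln(600.6/527) = 2.416 J/K.
Phase change: ΔS₂ = +mL/T_tr = 140 × 23.4 / 600.6 = 5.455 J/K.
ΔS_total = (2.416) + (5.455) = 7.87 J/K.

ΔS = 7.87 J/K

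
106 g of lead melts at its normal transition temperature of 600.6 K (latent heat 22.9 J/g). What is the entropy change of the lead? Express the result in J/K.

Heat absorbed by the substance: Q = mL = 106 × 22.9 = 2427.4 J.
At constant T, ΔS = Q_rev/T = 2427.4 / 600.6 = 4.04 J/K.

ΔS = 4.04 J/K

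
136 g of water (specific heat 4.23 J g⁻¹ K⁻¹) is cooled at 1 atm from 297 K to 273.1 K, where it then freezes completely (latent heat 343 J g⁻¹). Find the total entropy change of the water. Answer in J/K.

ΔS = -219 J/K

Cooling step: ΔS₁ = m c ln(T_tr/T_i) = 136 × 4.23 × ln(273.1/297) = -48.26 J/K.
Phase change: ΔS₂ = −mL/T_tr = −136 × 343 / 273.1 = -170.8 J/K.
ΔS_total = (-48.26) + (-170.8) = -219 J/K.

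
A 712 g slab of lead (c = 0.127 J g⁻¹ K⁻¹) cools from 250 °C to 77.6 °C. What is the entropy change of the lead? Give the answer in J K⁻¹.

In kelvin: T₁ = 523.15 K, T₂ = 350.75 K. ΔS = ∫dQ_rev/T = m c ln(T₂/T₁) = 712 × 0.127 × ln(350.75/523.15) = -36.2 J/K.

ΔS = -36.2 J/K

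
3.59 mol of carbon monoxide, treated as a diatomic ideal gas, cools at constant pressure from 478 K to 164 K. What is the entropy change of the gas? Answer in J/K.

At constant pressure, ΔS = nC_p ln(T₂/T₁) with C_p = 7R/2 = 29.1 J mol⁻¹ K⁻¹.
ΔS = 3.59 × 29.1 × ln(164/478) = -112 J/K.

ΔS = -112 J/K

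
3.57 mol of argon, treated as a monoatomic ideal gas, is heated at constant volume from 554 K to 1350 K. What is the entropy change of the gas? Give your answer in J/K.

At constant volume, ΔS = nC_V ln(T₂/T₁) with C_V = 3R/2 = 12.47 J mol⁻¹ K⁻¹.
ΔS = 3.57 × 12.47 × ln(1350/554) = 39.7 J/K.

ΔS = 39.7 J/K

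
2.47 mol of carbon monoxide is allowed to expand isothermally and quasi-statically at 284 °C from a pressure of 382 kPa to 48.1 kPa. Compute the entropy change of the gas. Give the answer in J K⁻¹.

For an isothermal ideal gas ΔS_gas = nR ln(P₁/P₂) = 2.47 × 8.314 × ln(382/48.1) = 42.6 J/K.

ΔS_gas = 42.6 J/K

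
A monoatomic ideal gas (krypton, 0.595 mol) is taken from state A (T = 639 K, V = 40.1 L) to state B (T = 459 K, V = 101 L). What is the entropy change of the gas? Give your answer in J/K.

ΔS = 2.11 J/K

Entropy is a state function: ΔS = nC_V ln(T₂/T₁) + nR ln(V₂/V₁), with C_V = 3R/2 = 12.47 J mol⁻¹ K⁻¹ for a monoatomic ideal gas.
ΔS = 0.595 × [12.47 × ln(459/639) + 8.314 × ln(101/40.1)] = 2.11 J/K.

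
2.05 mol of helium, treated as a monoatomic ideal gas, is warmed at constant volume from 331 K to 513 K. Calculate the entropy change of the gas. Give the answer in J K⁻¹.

At constant volume, ΔS = nC_V ln(T₂/T₁) with C_V = 3R/2 = 12.47 J mol⁻¹ K⁻¹.
ΔS = 2.05 × 12.47 × ln(513/331) = 11.2 J/K.

ΔS = 11.2 J/K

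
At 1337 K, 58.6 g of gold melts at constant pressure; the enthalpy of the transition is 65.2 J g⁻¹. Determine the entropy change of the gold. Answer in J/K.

Heat absorbed by the substance: Q = mL = 58.6 × 65.2 = 3820.72 J.
At constant T, ΔS = Q_rev/T = 3820.72 / 1337 = 2.86 J/K.

ΔS = 2.86 J/K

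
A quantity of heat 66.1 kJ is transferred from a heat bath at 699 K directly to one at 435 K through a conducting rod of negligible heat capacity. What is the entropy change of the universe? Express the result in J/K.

ΔS_total = 57.4 J/K

ΔS_hot = −Q/T_H = −66100/699 = -94.56 J/K and ΔS_cold = +Q/T_C = 66100/435 = 152 J/K.
ΔS_total = -94.56 + 152 = 57.4 J/K, positive as the second law requires.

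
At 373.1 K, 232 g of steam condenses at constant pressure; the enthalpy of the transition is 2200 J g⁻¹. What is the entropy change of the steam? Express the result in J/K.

Heat released by the substance: Q = −mL = −232 × 2200 = −510400 J.
At constant T, ΔS = Q_rev/T = −510400 / 373.1 = -1370 J/K.

ΔS = -1370 J/K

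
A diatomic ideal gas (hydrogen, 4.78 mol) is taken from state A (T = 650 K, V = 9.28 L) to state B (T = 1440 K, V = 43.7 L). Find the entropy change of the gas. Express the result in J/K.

Entropy is a state function: ΔS = nC_V ln(T₂/T₁) + nR ln(V₂/V₁), with C_V = 5R/2 = 20.79 J mol⁻¹ K⁻¹ for a diatomic ideal gas.
ΔS = 4.78 × [20.79 × ln(1440/650) + 8.314 × ln(43.7/9.28)] = 141 J/K.

ΔS = 141 J/K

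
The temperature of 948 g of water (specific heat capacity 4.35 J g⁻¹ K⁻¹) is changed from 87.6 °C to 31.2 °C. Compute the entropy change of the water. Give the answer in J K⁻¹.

In kelvin: T₁ = 360.75 K, T₂ = 304.35 K. ΔS = ∫dQ_rev/T = m c ln(T₂/T₁) = 948 × 4.35 × ln(304.35/360.75) = -701 J/K.

ΔS = -701 J/K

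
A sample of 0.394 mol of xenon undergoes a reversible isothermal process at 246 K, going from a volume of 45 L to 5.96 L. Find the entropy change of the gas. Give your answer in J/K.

For an isothermal ideal gas ΔS_gas = nR ln(V₂/V₁) = 0.394 × 8.314 × ln(5.96/45) = -6.62 J/K.

ΔS_gas = -6.62 J/K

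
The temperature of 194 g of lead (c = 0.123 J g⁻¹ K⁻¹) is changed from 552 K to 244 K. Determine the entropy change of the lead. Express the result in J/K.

ΔS = ∫dQ_rev/T = m c ln(T₂/T₁) = 194 × 0.123 × ln(244/552) = -19.5 J/K.

ΔS = -19.5 J/K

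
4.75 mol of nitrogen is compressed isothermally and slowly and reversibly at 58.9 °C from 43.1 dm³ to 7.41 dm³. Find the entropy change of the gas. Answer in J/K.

ΔS_gas = -69.5 J/K

For an isothermal ideal gas ΔS_gas = nR ln(V₂/V₁) = 4.75 × 8.314 × ln(7.41/43.1) = -69.5 J/K.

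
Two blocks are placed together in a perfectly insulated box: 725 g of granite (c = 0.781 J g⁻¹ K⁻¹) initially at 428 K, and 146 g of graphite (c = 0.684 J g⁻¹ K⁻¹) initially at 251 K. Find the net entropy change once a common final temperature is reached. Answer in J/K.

ΔS_total = 10.7 J/K

Energy balance: T_f = (m₁c₁T₁ + m₂c₂T₂)/(m₁c₁ + m₂c₂) = 401.46 K.
ΔS₁ = m₁c₁ ln(T_f/T₁) = 566.225 × ln(401.46/428) = -36.24 J/K.
ΔS₂ = m₂c₂ ln(T_f/T₂) = 99.864 × ln(401.46/251) = 46.9 J/K.
ΔS_total = -36.24 + 46.9 = 10.7 J/K.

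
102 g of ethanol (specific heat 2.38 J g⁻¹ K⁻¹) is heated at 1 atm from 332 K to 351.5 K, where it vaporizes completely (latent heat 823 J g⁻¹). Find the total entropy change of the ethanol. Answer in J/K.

Warming step: ΔS₁ = m c ln(T_tr/T_i) = 102 × 2.38 × ln(351.5/332) = 13.86 J/K.
Phase change: ΔS₂ = +mL/T_tr = 102 × 823 / 351.5 = 238.8 J/K.
ΔS_total = (13.86) + (238.8) = 253 J/K.

ΔS = 253 J/K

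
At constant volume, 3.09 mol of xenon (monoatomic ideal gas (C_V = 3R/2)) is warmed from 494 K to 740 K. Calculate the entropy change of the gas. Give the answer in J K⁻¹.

ΔS = 15.6 J/K

At constant volume, ΔS = nC_V ln(T₂/T₁) with C_V = 3R/2 = 12.47 J mol⁻¹ K⁻¹.
ΔS = 3.09 × 12.47 × ln(740/494) = 15.6 J/K.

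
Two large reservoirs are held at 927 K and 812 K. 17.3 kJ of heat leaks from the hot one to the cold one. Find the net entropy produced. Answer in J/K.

ΔS_hot = −Q/T_H = −17300/927 = -18.662 J/K and ΔS_cold = +Q/T_C = 17300/812 = 21.305 J/K.
ΔS_total = -18.662 + 21.305 = 2.64 J/K, positive as the second law requires.

ΔS_total = 2.64 J/K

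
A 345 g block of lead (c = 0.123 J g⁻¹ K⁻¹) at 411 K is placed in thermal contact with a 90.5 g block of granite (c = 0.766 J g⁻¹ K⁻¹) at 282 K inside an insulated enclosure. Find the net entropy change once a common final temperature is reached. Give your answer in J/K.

ΔS_total = 1.91 J/K

Energy balance: T_f = (m₁c₁T₁ + m₂c₂T₂)/(m₁c₁ + m₂c₂) = 330.98 K.
ΔS₁ = m₁c₁ ln(T_f/T₁) = 42.435 × ln(330.98/411) = -9.188 J/K.
ΔS₂ = m₂c₂ ln(T_f/T₂) = 69.323 × ln(330.98/282) = 11.1 J/K.
ΔS_total = -9.188 + 11.1 = 1.91 J/K.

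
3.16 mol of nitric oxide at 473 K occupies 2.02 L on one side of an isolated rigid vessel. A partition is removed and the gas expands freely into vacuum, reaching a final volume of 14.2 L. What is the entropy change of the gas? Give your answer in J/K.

ΔS_gas = 51.2 J/K

No heat is exchanged and no work is done, so the ideal-gas temperature stays constant.
Entropy is a state function; using a reversible isothermal path, ΔS_gas = nR ln(V₂/V₁) = 3.16 × 8.314 × ln(14.2/2.02) = 51.2 J/K.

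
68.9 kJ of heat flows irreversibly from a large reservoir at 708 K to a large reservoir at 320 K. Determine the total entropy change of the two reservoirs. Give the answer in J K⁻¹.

ΔS_hot = −Q/T_H = −68900/708 = -97.32 J/K and ΔS_cold = +Q/T_C = 68900/320 = 215.3 J/K.
ΔS_total = -97.32 + 215.3 = 118 J/K, positive as the second law requires.

ΔS_total = 118 J/K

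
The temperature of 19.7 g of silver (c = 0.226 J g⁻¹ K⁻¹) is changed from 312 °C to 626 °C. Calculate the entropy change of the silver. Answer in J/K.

In kelvin: T₁ = 585.15 K, T₂ = 899.15 K. ΔS = ∫dQ_rev/T = m c ln(T₂/T₁) = 19.7 × 0.226 × ln(899.15/585.15) = 1.91 J/K.

ΔS = 1.91 J/K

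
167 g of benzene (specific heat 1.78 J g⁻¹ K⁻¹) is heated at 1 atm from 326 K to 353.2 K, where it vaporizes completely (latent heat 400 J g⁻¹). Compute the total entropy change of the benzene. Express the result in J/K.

Warming step: ΔS₁ = m c ln(T_tr/T_i) = 167 × 1.78 × ln(353.2/326) = 23.82 J/K.
Phase change: ΔS₂ = +mL/T_tr = 167 × 400 / 353.2 = 189.1 J/K.
ΔS_total = (23.82) + (189.1) = 213 J/K.

ΔS = 213 J/K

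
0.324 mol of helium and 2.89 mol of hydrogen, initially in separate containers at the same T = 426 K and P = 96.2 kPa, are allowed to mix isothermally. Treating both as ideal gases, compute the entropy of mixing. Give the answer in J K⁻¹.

ΔS_mix = 8.73 J/K

Mole fractions: x_A = 0.324/3.21 = 0.101, x_B = 0.899.
ΔS_mix = −R(n_A ln x_A + n_B ln x_B) = −8.314 × (0.324 ln 0.101 + 2.89 ln 0.899) = 8.73 J/K.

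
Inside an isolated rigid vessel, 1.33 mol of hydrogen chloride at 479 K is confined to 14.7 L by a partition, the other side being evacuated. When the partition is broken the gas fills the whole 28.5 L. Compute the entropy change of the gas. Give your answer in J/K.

ΔS_gas = 7.32 J/K

For an ideal gas in free expansion Q = 0 and W = 0, so T is unchanged.
Entropy is a state function; using a reversible isothermal path, ΔS_gas = nR ln(V₂/V₁) = 1.33 × 8.314 × ln(28.5/14.7) = 7.32 J/K.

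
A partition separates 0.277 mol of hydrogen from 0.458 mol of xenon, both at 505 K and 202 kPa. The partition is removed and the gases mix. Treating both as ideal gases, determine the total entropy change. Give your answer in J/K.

ΔS_mix = 4.05 J/K

Mole fractions: x_A = 0.277/0.735 = 0.377, x_B = 0.623.
ΔS_mix = −R(n_A ln x_A + n_B ln x_B) = −8.314 × (0.277 ln 0.377 + 0.458 ln 0.623) = 4.05 J/K.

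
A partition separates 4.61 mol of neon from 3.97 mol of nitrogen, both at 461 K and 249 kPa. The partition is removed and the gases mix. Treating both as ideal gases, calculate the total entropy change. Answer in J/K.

ΔS_mix = 49.2 J/K

Mole fractions: x_A = 4.61/8.58 = 0.537, x_B = 0.463.
ΔS_mix = −R(n_A ln x_A + n_B ln x_B) = −8.314 × (4.61 ln 0.537 + 3.97 ln 0.463) = 49.2 J/K.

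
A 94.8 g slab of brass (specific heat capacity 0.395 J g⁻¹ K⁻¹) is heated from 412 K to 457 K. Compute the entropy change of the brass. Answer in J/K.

ΔS = 3.88 J/K

ΔS = ∫dQ_rev/T = m c ln(T₂/T₁) = 94.8 × 0.395 × ln(457/412) = 3.88 J/K.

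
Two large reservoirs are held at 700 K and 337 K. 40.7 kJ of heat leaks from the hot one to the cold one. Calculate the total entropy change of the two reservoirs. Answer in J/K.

ΔS_hot = −Q/T_H = −40700/700 = -58.143 J/K and ΔS_cold = +Q/T_C = 40700/337 = 120.77 J/K.
ΔS_total = -58.143 + 120.77 = 62.6 J/K, positive as the second law requires.

ΔS_total = 62.6 J/K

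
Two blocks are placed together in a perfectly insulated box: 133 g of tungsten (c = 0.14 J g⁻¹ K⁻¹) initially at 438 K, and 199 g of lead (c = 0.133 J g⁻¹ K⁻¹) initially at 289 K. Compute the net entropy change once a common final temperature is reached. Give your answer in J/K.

Energy balance: T_f = (m₁c₁T₁ + m₂c₂T₂)/(m₁c₁ + m₂c₂) = 350.53 K.
ΔS₁ = m₁c₁ ln(T_f/T₁) = 18.62 × ln(350.53/438) = -4.148 J/K.
ΔS₂ = m₂c₂ ln(T_f/T₂) = 26.467 × ln(350.53/289) = 5.109 J/K.
ΔS_total = -4.148 + 5.109 = 0.961 J/K.

ΔS_total = 0.961 J/K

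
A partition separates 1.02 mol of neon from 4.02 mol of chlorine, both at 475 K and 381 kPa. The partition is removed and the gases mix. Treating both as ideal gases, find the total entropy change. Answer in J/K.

ΔS_mix = 21.1 J/K

Mole fractions: x_A = 1.02/5.04 = 0.202, x_B = 0.798.
ΔS_mix = −R(n_A ln x_A + n_B ln x_B) = −8.314 × (1.02 ln 0.202 + 4.02 ln 0.798) = 21.1 J/K.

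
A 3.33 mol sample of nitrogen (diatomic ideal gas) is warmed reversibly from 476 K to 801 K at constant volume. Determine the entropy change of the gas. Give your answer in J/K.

At constant volume, ΔS = nC_V ln(T₂/T₁) with C_V = 5R/2 = 20.79 J mol⁻¹ K⁻¹.
ΔS = 3.33 × 20.79 × ln(801/476) = 36 J/K.

ΔS = 36 J/K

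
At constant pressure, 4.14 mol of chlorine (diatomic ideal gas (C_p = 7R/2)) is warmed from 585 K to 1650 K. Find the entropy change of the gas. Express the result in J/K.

At constant pressure, ΔS = nC_p ln(T₂/T₁) with C_p = 7R/2 = 29.1 J mol⁻¹ K⁻¹.
ΔS = 4.14 × 29.1 × ln(1650/585) = 125 J/K.

ΔS = 125 J/K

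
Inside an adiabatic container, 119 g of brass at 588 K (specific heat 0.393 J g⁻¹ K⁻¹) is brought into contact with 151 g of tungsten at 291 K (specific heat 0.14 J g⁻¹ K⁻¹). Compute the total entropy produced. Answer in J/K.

Energy balance: T_f = (m₁c₁T₁ + m₂c₂T₂)/(m₁c₁ + m₂c₂) = 495.54 K.
ΔS₁ = m₁c₁ ln(T_f/T₁) = 46.767 × ln(495.54/588) = -8.001 J/K.
ΔS₂ = m₂c₂ ln(T_f/T₂) = 21.14 × ln(495.54/291) = 11.25 J/K.
ΔS_total = -8.001 + 11.25 = 3.25 J/K.

ΔS_total = 3.25 J/K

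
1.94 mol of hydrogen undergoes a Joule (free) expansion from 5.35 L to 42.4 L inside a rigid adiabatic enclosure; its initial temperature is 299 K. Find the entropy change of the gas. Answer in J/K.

For an ideal gas in free expansion Q = 0 and W = 0, so T is unchanged.
Entropy is a state function; using a reversible isothermal path, ΔS_gas = nR ln(V₂/V₁) = 1.94 × 8.314 × ln(42.4/5.35) = 33.4 J/K.

ΔS_gas = 33.4 J/K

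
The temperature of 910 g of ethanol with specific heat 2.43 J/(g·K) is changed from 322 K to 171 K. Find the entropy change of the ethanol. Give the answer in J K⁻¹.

ΔS = -1400 J/K

ΔS = ∫dQ_rev/T = m c ln(T₂/T₁) = 910 × 2.43 × ln(171/322) = -1400 J/K.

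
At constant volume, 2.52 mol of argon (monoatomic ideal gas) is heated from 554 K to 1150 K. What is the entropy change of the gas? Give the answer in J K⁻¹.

At constant volume, ΔS = nC_V ln(T₂/T₁) with C_V = 3R/2 = 12.47 J mol⁻¹ K⁻¹.
ΔS = 2.52 × 12.47 × ln(1150/554) = 23 J/K.

ΔS = 23 J/K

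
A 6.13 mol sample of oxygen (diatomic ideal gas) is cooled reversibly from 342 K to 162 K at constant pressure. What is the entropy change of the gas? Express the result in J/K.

ΔS = -133 J/K

At constant pressure, ΔS = nC_p ln(T₂/T₁) with C_p = 7R/2 = 29.1 J mol⁻¹ K⁻¹.
ΔS = 6.13 × 29.1 × ln(162/342) = -133 J/K.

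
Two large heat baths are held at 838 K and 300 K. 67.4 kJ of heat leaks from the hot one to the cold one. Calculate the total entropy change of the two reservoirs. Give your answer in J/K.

ΔS_hot = −Q/T_H = −67400/838 = -80.43 J/K and ΔS_cold = +Q/T_C = 67400/300 = 224.7 J/K.
ΔS_total = -80.43 + 224.7 = 144 J/K, positive as the second law requires.

ΔS_total = 144 J/K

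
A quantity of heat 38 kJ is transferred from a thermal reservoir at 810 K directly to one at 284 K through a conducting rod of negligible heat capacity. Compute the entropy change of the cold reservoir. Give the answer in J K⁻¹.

The cold reservoir gains heat Q, so ΔS_cold = +Q/T_C = 38000/284 = 134 J/K.

ΔS_cold = 134 J/K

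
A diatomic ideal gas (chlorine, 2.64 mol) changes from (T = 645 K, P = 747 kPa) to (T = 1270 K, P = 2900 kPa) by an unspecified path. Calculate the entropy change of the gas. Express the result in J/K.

ΔS = nC_p ln(T₂/T₁) − nR ln(P₂/P₁), with C_p = 7R/2 = 29.1 J mol⁻¹ K⁻¹ for a diatomic ideal gas.
ΔS = 2.64 × [29.1 × ln(1270/645) − 8.314 × ln(2900/747)] = 22.3 J/K.

ΔS = 22.3 J/K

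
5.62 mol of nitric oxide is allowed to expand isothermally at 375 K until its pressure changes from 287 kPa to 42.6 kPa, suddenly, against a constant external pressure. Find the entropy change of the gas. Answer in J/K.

Entropy is a state function, so ΔS_gas depends only on the end states.
For an isothermal ideal gas ΔS_gas = nR ln(P₁/P₂) = 5.62 × 8.314 × ln(287/42.6) = 89.1 J/K.

ΔS_gas = 89.1 J/K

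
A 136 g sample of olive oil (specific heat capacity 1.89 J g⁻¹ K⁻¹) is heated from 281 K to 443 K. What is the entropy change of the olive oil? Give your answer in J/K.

ΔS = ∫dQ_rev/T = m c ln(T₂/T₁) = 136 × 1.89 × ln(443/281) = 117 J/K.

ΔS = 117 J/K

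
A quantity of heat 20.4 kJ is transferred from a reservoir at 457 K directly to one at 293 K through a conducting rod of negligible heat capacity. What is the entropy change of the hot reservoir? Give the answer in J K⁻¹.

ΔS_hot = -44.6 J/K

The hot reservoir loses heat Q, so ΔS_hot = −Q/T_H = −20400/457 = -44.6 J/K.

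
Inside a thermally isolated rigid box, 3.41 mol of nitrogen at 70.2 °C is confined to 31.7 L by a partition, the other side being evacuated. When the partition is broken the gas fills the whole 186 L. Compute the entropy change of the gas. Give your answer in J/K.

For an ideal gas in free expansion Q = 0 and W = 0, so T is unchanged.
Entropy is a state function; using a reversible isothermal path, ΔS_gas = nR ln(V₂/V₁) = 3.41 × 8.314 × ln(186/31.7) = 50.2 J/K.

ΔS_gas = 50.2 J/K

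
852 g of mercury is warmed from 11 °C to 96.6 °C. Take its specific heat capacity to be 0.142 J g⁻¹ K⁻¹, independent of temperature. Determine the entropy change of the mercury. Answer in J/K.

ΔS = 31.9 J/K

In kelvin: T₁ = 284.15 K, T₂ = 369.75 K. ΔS = ∫dQ_rev/T = m c ln(T₂/T₁) = 852 × 0.142 × ln(369.75/284.15) = 31.9 J/K.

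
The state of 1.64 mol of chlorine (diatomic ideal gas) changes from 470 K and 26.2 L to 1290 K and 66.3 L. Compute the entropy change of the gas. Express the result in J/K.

ΔS = 47.1 J/K

Entropy is a state function: ΔS = nC_V ln(T₂/T₁) + nR ln(V₂/V₁), with C_V = 5R/2 = 20.79 J mol⁻¹ K⁻¹ for a diatomic ideal gas.
ΔS = 1.64 × [20.79 × ln(1290/470) + 8.314 × ln(66.3/26.2)] = 47.1 J/K.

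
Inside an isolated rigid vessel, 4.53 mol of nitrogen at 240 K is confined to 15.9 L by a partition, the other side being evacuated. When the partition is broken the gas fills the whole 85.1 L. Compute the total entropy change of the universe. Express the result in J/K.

ΔS_universe = 63.2 J/K

For an ideal gas in free expansion Q = 0 and W = 0, so T is unchanged.
Entropy is a state function; using a reversible isothermal path, ΔS_gas = nR ln(V₂/V₁) = 4.53 × 8.314 × ln(85.1/15.9) = 63.2 J/K.
The insulated surroundings exchange no heat, so ΔS_surr = 0 and ΔS_universe = ΔS_gas.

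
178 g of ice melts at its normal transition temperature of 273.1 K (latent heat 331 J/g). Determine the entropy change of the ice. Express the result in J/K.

Heat absorbed by the substance: Q = mL = 178 × 331 = 58918 J.
At constant T, ΔS = Q_rev/T = 58918 / 273.1 = 216 J/K.

ΔS = 216 J/K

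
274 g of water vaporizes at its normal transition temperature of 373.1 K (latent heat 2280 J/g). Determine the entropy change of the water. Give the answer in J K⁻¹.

Heat absorbed by the substance: Q = mL = 274 × 2280 = 624720 J.
At constant T, ΔS = Q_rev/T = 624720 / 373.1 = 1670 J/K.

ΔS = 1670 J/K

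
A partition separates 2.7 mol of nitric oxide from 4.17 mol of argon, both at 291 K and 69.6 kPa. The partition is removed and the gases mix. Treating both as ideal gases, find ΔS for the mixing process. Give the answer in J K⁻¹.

ΔS_mix = 38.3 J/K

Mole fractions: x_A = 2.7/6.87 = 0.393, x_B = 0.607.
ΔS_mix = −R(n_A ln x_A + n_B ln x_B) = −8.314 × (2.7 ln 0.393 + 4.17 ln 0.607) = 38.3 J/K.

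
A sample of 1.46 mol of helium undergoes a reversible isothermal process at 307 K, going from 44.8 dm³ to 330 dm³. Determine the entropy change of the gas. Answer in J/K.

For an isothermal ideal gas ΔS_gas = nR ln(V₂/V₁) = 1.46 × 8.314 × ln(330/44.8) = 24.2 J/K.

ΔS_gas = 24.2 J/K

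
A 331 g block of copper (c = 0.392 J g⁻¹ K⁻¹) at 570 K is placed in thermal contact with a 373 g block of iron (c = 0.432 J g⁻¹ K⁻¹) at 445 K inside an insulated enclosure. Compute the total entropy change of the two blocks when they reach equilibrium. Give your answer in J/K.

Energy balance: T_f = (m₁c₁T₁ + m₂c₂T₂)/(m₁c₁ + m₂c₂) = 500.76 K.
ΔS₁ = m₁c₁ ln(T_f/T₁) = 129.752 × ln(500.76/570) = -16.8 J/K.
ΔS₂ = m₂c₂ ln(T_f/T₂) = 161.136 × ln(500.76/445) = 19.02 J/K.
ΔS_total = -16.8 + 19.02 = 2.22 J/K.

ΔS_total = 2.22 J/K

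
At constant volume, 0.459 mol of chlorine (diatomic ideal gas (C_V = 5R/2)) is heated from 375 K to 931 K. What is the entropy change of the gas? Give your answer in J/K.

At constant volume, ΔS = nC_V ln(T₂/T₁) with C_V = 5R/2 = 20.79 J mol⁻¹ K⁻¹.
ΔS = 0.459 × 20.79 × ln(931/375) = 8.68 J/K.

ΔS = 8.68 J/K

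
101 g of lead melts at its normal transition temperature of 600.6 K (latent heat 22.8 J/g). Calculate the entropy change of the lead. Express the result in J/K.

ΔS = 3.83 J/K

Heat absorbed by the substance: Q = mL = 101 × 22.8 = 2302.8 J.
At constant T, ΔS = Q_rev/T = 2302.8 / 600.6 = 3.83 J/K.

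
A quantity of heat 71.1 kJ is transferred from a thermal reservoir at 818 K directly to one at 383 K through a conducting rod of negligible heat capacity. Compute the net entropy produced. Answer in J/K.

ΔS_hot = −Q/T_H = −71100/818 = -86.92 J/K and ΔS_cold = +Q/T_C = 71100/383 = 185.6 J/K.
ΔS_total = -86.92 + 185.6 = 98.7 J/K, positive as the second law requires.

ΔS_total = 98.7 J/K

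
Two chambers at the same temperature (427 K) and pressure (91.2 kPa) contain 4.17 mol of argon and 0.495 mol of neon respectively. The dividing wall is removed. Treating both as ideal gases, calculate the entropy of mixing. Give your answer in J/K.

Mole fractions: x_A = 4.17/4.67 = 0.894, x_B = 0.106.
ΔS_mix = −R(n_A ln x_A + n_B ln x_B) = −8.314 × (4.17 ln 0.894 + 0.495 ln 0.106) = 13.1 J/K.

ΔS_mix = 13.1 J/K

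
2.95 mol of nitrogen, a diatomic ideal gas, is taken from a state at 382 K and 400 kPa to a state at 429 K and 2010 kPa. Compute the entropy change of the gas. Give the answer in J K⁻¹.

ΔS = -29.6 J/K

ΔS = nC_p ln(T₂/T₁) − nR ln(P₂/P₁), with C_p = 7R/2 = 29.1 J mol⁻¹ K⁻¹ for a diatomic ideal gas.
ΔS = 2.95 × [29.1 × ln(429/382) − 8.314 × ln(2010/400)] = -29.6 J/K.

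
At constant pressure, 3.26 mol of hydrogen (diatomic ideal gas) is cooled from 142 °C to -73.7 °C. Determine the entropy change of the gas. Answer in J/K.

ΔS = -69.5 J/K

In kelvin: T₁ = 415.15 K, T₂ = 199.45 K. At constant pressure, ΔS = nC_p ln(T₂/T₁) with C_p = 7R/2 = 29.1 J mol⁻¹ K⁻¹.
ΔS = 3.26 × 29.1 × ln(199.45/415.15) = -69.5 J/K.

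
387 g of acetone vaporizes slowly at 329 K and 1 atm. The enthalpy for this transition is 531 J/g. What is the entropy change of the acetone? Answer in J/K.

Heat absorbed by the substance: Q = mL = 387 × 531 = 205497 J.
At constant T, ΔS = Q_rev/T = 205497 / 329 = 625 J/K.

ΔS = 625 J/K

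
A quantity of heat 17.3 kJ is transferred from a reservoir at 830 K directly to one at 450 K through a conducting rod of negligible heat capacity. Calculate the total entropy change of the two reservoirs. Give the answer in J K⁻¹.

ΔS_hot = −Q/T_H = −17300/830 = -20.84 J/K and ΔS_cold = +Q/T_C = 17300/450 = 38.44 J/K.
ΔS_total = -20.84 + 38.44 = 17.6 J/K, positive as the second law requires.

ΔS_total = 17.6 J/K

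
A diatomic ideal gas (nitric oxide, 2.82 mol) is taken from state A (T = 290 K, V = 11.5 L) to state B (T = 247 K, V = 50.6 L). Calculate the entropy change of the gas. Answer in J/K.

ΔS = 25.3 J/K

Entropy is a state function: ΔS = nC_V ln(T₂/T₁) + nR ln(V₂/V₁), with C_V = 5R/2 = 20.79 J mol⁻¹ K⁻¹ for a diatomic ideal gas.
ΔS = 2.82 × [20.79 × ln(247/290) + 8.314 × ln(50.6/11.5)] = 25.3 J/K.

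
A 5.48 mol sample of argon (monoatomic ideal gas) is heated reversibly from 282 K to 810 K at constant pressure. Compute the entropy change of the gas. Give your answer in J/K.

ΔS = 120 J/K

At constant pressure, ΔS = nC_p ln(T₂/T₁) with C_p = 5R/2 = 20.79 J mol⁻¹ K⁻¹.
ΔS = 5.48 × 20.79 × ln(810/282) = 120 J/K.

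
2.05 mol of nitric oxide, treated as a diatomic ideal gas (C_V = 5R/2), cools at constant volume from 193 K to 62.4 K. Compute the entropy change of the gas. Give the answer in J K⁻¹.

ΔS = -48.1 J/K

At constant volume, ΔS = nC_V ln(T₂/T₁) with C_V = 5R/2 = 20.79 J mol⁻¹ K⁻¹.
ΔS = 2.05 × 20.79 × ln(62.4/193) = -48.1 J/K.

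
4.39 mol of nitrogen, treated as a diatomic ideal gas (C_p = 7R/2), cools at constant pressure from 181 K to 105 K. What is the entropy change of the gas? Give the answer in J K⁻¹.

ΔS = -69.6 J/K

At constant pressure, ΔS = nC_p ln(T₂/T₁) with C_p = 7R/2 = 29.1 J mol⁻¹ K⁻¹.
ΔS = 4.39 × 29.1 × ln(105/181) = -69.6 J/K.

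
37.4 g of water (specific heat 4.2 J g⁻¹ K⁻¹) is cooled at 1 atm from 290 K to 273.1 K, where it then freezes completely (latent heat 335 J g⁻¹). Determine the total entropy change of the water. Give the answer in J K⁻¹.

ΔS = -55.3 J/K

Cooling step: ΔS₁ = m c ln(T_tr/T_i) = 37.4 × 4.2 × ln(273.1/290) = -9.432 J/K.
Phase change: ΔS₂ = −mL/T_tr = −37.4 × 335 / 273.1 = -45.88 J/K.
ΔS_total = (-9.432) + (-45.88) = -55.3 J/K.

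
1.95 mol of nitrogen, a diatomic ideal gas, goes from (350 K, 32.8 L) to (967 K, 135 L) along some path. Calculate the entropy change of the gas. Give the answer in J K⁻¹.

ΔS = 64.1 J/K

Entropy is a state function: ΔS = nC_V ln(T₂/T₁) + nR ln(V₂/V₁), with C_V = 5R/2 = 20.79 J mol⁻¹ K⁻¹ for a diatomic ideal gas.
ΔS = 1.95 × [20.79 × ln(967/350) + 8.314 × ln(135/32.8)] = 64.1 J/K.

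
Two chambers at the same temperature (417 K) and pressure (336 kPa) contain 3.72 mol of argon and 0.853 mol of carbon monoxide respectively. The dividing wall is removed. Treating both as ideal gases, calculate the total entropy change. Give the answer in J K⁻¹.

ΔS_mix = 18.3 J/K

Mole fractions: x_A = 3.72/4.57 = 0.813, x_B = 0.187.
ΔS_mix = −R(n_A ln x_A + n_B ln x_B) = −8.314 × (3.72 ln 0.813 + 0.853 ln 0.187) = 18.3 J/K.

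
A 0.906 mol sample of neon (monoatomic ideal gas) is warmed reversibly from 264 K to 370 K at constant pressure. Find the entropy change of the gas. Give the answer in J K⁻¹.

ΔS = 6.36 J/K

At constant pressure, ΔS = nC_p ln(T₂/T₁) with C_p = 5R/2 = 20.79 J mol⁻¹ K⁻¹.
ΔS = 0.906 × 20.79 × ln(370/264) = 6.36 J/K.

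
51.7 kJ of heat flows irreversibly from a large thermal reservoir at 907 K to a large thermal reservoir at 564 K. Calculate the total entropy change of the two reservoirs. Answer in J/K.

ΔS_total = 34.7 J/K

ΔS_hot = −Q/T_H = −51700/907 = -57 J/K and ΔS_cold = +Q/T_C = 51700/564 = 91.67 J/K.
ΔS_total = -57 + 91.67 = 34.7 J/K, positive as the second law requires.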